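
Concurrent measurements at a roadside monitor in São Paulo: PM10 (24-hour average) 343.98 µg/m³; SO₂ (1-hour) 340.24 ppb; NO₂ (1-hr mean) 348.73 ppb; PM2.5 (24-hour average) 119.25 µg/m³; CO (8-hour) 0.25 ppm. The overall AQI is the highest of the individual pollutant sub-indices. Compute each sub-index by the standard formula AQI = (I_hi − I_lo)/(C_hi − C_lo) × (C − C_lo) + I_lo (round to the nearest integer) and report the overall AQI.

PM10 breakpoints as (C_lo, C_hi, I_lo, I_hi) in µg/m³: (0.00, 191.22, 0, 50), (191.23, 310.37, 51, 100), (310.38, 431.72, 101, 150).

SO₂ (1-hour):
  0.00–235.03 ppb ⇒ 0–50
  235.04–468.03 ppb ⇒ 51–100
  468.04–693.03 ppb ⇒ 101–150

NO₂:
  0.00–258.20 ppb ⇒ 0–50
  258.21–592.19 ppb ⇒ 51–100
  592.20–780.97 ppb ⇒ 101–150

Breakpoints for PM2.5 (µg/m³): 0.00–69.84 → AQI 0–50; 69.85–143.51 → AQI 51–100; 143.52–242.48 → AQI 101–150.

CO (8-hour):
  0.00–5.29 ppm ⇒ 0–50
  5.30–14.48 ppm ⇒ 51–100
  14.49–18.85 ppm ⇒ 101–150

115

PM10: row 310.38–431.72 (AQI 101–150). (150−101)·(343.98−310.38)/(431.72−310.38) + 101 = 49·33.60/121.34 + 101 ≈ 114.57 → 115.
SO₂: 340.24 lies in 235.04–468.03, so I_lo=51, I_hi=100, C_lo=235.04, C_hi=468.03.
(100−51)/(468.03−235.04) × (340.24−235.04) + 51 = 49/232.99 × 105.20 + 51 ≈ 73.12 → 73.
NO₂: row 258.21–592.19 (AQI 51–100). (100−51)·(348.73−258.21)/(592.19−258.21) + 51 = 49·90.52/333.98 + 51 ≈ 64.28 → 64.
PM2.5 119.25: bracket 69.85–143.51 → index 51–100; slope 49/73.66, offset 49.40.
AQI = 51 + 49/73.66·49.40 ≈ 83.86 ⇒ 84.
CO 0.25: bracket 0.00–5.29 → index 0–50; slope 50/5.29, offset 0.25.
AQI = 0 + 50/5.29·0.25 ≈ 2.36 ⇒ 2.
Sub-indices: PM10→115, SO₂→73, NO₂→64, PM2.5→84, CO→2. Overall AQI = max = 115; dominant pollutant is PM10.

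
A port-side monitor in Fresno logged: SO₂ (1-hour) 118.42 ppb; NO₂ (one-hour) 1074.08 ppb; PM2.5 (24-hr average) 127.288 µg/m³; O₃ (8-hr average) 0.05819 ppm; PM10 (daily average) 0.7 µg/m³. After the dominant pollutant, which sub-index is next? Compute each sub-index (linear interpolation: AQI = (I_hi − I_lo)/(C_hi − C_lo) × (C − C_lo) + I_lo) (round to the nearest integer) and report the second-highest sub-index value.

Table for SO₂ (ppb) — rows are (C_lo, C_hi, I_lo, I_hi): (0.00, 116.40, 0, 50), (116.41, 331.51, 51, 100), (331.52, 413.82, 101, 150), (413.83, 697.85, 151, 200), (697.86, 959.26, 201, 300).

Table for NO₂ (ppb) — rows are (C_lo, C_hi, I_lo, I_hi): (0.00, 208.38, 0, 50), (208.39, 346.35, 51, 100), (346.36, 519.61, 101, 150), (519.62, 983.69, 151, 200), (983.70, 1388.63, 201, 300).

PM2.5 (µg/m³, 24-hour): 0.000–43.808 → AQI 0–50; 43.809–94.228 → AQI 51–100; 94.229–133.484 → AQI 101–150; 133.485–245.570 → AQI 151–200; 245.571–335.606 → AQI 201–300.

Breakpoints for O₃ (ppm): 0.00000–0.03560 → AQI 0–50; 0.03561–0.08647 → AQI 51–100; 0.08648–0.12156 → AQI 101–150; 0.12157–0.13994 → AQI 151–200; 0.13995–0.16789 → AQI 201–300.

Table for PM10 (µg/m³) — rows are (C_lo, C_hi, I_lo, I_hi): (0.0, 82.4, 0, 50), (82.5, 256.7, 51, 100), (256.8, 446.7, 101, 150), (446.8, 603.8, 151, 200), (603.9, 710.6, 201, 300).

SO₂ 118.42: bracket 116.41–331.51 → index 51–100; slope 49/215.10, offset 2.01.
AQI = 51 + 49/215.10·2.01 ≈ 51.46 ⇒ 51.
NO₂: 1074.08 ∈ [983.70, 1388.63] ↔ index [201, 300].
201 + (1074.08−983.70)·(300−201)/(1388.63−983.70) = 201 + 90.38·99/404.93 ≈ 223.10, so AQI = 223.
PM2.5: row 94.229–133.484 (AQI 101–150). (150−101)·(127.288−94.229)/(133.484−94.229) + 101 = 49·33.059/39.255 + 101 ≈ 142.27 → 142.
O₃: 0.05819 ∈ [0.03561, 0.08647] ↔ index [51, 100].
51 + (0.05819−0.03561)·(100−51)/(0.08647−0.03561) = 51 + 0.02258·49/0.05086 ≈ 72.75, so AQI = 73.
PM10: 0.7 ∈ [0.0, 82.4] ↔ index [0, 50].
0 + (0.7−0.0)·(50−0)/(82.4−0.0) = 0 + 0.7·50/82.4 ≈ 0.42, so AQI = 0.
Sub-indices: SO₂→51, NO₂→223, PM2.5→142, O₃→73, PM10→0. Ranked high→low: 223, 142, 73, 51, 0. Second-highest sub-index = 142.

142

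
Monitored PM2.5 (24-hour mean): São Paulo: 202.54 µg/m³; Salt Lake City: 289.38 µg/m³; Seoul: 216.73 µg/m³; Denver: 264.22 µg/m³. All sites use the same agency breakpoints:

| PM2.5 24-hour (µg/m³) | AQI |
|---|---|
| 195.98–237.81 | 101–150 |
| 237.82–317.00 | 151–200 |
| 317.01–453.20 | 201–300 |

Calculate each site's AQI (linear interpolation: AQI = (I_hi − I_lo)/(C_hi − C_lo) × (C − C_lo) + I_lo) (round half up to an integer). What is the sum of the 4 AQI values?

São Paulo: 202.54 lies in 195.98–237.81, so I_lo=101, I_hi=150, C_lo=195.98, C_hi=237.81.
(150−101)/(237.81−195.98) × (202.54−195.98) + 101 = 49/41.83 × 6.56 + 101 ≈ 108.68 → 109.
Salt Lake City: 289.38 ∈ [237.82, 317.00] ↔ index [151, 200].
151 + (289.38−237.82)·(200−151)/(317.00−237.82) = 151 + 51.56·49/79.18 ≈ 182.91, so AQI = 183.
Seoul 216.73: bracket 195.98–237.81 → index 101–150; slope 49/41.83, offset 20.75.
AQI = 101 + 49/41.83·20.75 ≈ 125.31 ⇒ 125.
Denver 264.22: bracket 237.82–317.00 → index 151–200; slope 49/79.18, offset 26.40.
AQI = 151 + 49/79.18·26.40 ≈ 167.34 ⇒ 167.
AQIs: São Paulo=109, Salt Lake City=183, Seoul=125, Denver=167. Sum = 109 + 183 + 125 + 167 = 584.

584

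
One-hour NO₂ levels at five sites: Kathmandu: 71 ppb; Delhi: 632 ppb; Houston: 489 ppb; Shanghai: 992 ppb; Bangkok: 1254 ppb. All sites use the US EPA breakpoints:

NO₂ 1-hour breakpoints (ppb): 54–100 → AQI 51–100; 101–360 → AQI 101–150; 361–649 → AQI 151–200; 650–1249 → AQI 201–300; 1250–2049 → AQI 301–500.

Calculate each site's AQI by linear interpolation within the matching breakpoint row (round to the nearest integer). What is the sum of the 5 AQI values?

999

Kathmandu: 71 lies in 54–100, so I_lo=51, I_hi=100, C_lo=54, C_hi=100.
(100−51)/(100−54) × (71−54) + 51 = 49/46 × 17 + 51 ≈ 69.11 → 69.
Delhi 632: bracket 361–649 → index 151–200; slope 49/288, offset 271.
AQI = 151 + 49/288·271 ≈ 197.11 ⇒ 197.
Houston: row 361–649 (AQI 151–200). (200−151)·(489−361)/(649−361) + 151 = 49·128/288 + 151 ≈ 172.78 → 173.
Shanghai: 992 ∈ [650, 1249] ↔ index [201, 300].
201 + (992−650)·(300−201)/(1249−650) = 201 + 342·99/599 ≈ 257.52, so AQI = 258.
Bangkok: row 1250–2049 (AQI 301–500). (500−301)·(1254−1250)/(2049−1250) + 301 = 199·4/799 + 301 ≈ 302.00 → 302.
AQIs: Kathmandu=69, Delhi=197, Houston=173, Shanghai=258, Bangkok=302. Sum = 69 + 197 + 173 + 258 + 302 = 999.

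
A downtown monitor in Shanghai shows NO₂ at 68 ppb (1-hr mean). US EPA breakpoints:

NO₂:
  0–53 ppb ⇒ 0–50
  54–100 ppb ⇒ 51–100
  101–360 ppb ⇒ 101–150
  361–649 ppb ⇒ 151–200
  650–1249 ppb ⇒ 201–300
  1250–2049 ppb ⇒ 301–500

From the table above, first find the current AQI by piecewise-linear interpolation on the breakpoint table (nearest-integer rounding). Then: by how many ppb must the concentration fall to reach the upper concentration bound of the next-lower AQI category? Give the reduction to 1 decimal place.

15.0

NO₂: 68 ∈ [54, 100] ↔ index [51, 100].
51 + (68−54)·(100−51)/(100−54) = 51 + 14·49/46 ≈ 65.91, so AQI = 66.
Current AQI 66 is in the Moderate range (51–100). The next-lower category tops out at AQI 50, whose upper concentration bound is 53 ppb.
Reduction needed = 68 − 53 = 15.0 ppb.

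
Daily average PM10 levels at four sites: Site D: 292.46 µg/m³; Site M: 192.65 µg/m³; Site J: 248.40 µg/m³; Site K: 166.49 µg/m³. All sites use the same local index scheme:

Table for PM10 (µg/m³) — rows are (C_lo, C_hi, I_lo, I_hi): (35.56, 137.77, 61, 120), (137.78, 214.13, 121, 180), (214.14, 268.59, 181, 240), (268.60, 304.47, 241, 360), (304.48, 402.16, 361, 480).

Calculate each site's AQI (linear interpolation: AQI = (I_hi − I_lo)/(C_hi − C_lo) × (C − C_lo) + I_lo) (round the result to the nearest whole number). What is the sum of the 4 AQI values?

Site D: row 268.60–304.47 (AQI 241–360). (360−241)·(292.46−268.60)/(304.47−268.60) + 241 = 119·23.86/35.87 + 241 ≈ 320.16 → 320.
Site M: 192.65 ∈ [137.78, 214.13] ↔ index [121, 180].
121 + (192.65−137.78)·(180−121)/(214.13−137.78) = 121 + 54.87·59/76.35 ≈ 163.40, so AQI = 163.
Site J 248.40: bracket 214.14–268.59 → index 181–240; slope 59/54.45, offset 34.26.
AQI = 181 + 59/54.45·34.26 ≈ 218.12 ⇒ 218.
Site K: row 137.78–214.13 (AQI 121–180). (180−121)·(166.49−137.78)/(214.13−137.78) + 121 = 59·28.71/76.35 + 121 ≈ 143.19 → 143.
AQIs: Site D=320, Site M=163, Site J=218, Site K=143. Sum = 320 + 163 + 218 + 143 = 844.

844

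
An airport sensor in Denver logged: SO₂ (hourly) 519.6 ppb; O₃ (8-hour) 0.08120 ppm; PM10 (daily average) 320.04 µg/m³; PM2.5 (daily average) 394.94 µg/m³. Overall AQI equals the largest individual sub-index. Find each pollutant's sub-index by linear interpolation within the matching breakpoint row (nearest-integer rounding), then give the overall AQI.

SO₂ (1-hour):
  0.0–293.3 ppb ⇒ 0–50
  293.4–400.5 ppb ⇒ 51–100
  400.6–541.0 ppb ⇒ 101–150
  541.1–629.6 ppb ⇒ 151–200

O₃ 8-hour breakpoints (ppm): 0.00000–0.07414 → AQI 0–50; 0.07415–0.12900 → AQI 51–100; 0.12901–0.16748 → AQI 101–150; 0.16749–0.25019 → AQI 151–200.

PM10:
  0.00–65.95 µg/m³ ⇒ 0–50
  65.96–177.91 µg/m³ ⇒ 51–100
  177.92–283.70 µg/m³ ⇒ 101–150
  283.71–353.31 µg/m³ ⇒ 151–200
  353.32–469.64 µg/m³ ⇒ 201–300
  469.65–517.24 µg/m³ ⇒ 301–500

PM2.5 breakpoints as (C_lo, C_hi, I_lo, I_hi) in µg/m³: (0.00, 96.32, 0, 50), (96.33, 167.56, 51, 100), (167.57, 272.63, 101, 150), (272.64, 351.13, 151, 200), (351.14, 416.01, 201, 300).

SO₂: row 400.6–541.0 (AQI 101–150). (150−101)·(519.6−400.6)/(541.0−400.6) + 101 = 49·119.0/140.4 + 101 ≈ 142.53 → 143.
O₃: row 0.07415–0.12900 (AQI 51–100). (100−51)·(0.08120−0.07415)/(0.12900−0.07415) + 51 = 49·0.00705/0.05485 + 51 ≈ 57.30 → 57.
PM10: 320.04 lies in 283.71–353.31, so I_lo=151, I_hi=200, C_lo=283.71, C_hi=353.31.
(200−151)/(353.31−283.71) × (320.04−283.71) + 151 = 49/69.60 × 36.33 + 151 ≈ 176.58 → 177.
PM2.5 394.94: bracket 351.14–416.01 → index 201–300; slope 99/64.87, offset 43.80.
AQI = 201 + 99/64.87·43.80 ≈ 267.84 ⇒ 268.
Sub-indices: SO₂→143, O₃→57, PM10→177, PM2.5→268. Overall AQI = max = 268; dominant pollutant is PM2.5.
AQI 268: Very Unhealthy.

268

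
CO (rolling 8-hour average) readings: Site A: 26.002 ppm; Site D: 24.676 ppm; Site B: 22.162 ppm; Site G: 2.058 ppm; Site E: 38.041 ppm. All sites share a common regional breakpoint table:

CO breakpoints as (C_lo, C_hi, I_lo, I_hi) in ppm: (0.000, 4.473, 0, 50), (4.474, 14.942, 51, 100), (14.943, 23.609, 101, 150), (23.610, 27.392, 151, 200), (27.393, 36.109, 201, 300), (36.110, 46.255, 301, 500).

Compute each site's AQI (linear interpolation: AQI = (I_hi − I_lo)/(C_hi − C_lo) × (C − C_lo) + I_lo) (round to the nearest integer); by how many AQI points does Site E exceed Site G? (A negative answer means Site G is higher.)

Site A: 26.002 lies in 23.610–27.392, so I_lo=151, I_hi=200, C_lo=23.610, C_hi=27.392.
(200−151)/(27.392−23.610) × (26.002−23.610) + 151 = 49/3.782 × 2.392 + 151 ≈ 181.99 → 182.
Site D 24.676: bracket 23.610–27.392 → index 151–200; slope 49/3.782, offset 1.066.
AQI = 151 + 49/3.782·1.066 ≈ 164.81 ⇒ 165.
Site B: row 14.943–23.609 (AQI 101–150). (150−101)·(22.162−14.943)/(23.609−14.943) + 101 = 49·7.219/8.666 + 101 ≈ 141.82 → 142.
Site G: row 0.000–4.473 (AQI 0–50). (50−0)·(2.058−0.000)/(4.473−0.000) + 0 = 50·2.058/4.473 + 0 ≈ 23.00 → 23.
Site E: 38.041 lies in 36.110–46.255, so I_lo=301, I_hi=500, C_lo=36.110, C_hi=46.255.
(500−301)/(46.255−36.110) × (38.041−36.110) + 301 = 199/10.145 × 1.931 + 301 ≈ 338.88 → 339.
AQIs: Site A=182, Site D=165, Site B=142, Site G=23, Site E=339. Site E (339) − Site G (23) = 316.

316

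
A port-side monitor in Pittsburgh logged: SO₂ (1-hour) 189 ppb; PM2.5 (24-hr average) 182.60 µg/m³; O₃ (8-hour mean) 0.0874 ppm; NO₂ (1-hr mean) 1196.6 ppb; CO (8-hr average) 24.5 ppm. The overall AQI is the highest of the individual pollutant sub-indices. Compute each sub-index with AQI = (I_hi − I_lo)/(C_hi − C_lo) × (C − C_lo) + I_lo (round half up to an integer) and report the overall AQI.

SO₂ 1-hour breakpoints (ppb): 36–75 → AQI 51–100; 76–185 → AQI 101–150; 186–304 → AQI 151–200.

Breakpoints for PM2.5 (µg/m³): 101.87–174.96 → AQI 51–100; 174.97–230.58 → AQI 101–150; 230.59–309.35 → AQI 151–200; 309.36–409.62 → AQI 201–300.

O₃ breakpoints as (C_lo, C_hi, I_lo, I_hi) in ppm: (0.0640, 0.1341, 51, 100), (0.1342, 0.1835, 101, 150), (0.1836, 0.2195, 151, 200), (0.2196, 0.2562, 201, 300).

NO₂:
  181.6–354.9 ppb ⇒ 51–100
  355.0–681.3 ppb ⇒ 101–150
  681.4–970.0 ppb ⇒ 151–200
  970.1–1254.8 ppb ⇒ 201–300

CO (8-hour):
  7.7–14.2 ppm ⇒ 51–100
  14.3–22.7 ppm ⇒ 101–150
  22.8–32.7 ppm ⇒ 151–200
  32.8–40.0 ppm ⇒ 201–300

280

SO₂: 189 lies in 186–304, so I_lo=151, I_hi=200, C_lo=186, C_hi=304.
(200−151)/(304−186) × (189−186) + 151 = 49/118 × 3 + 151 ≈ 152.25 → 152.
PM2.5 182.60: bracket 174.97–230.58 → index 101–150; slope 49/55.61, offset 7.63.
AQI = 101 + 49/55.61·7.63 ≈ 107.72 ⇒ 108.
O₃: 0.0874 lies in 0.0640–0.1341, so I_lo=51, I_hi=100, C_lo=0.0640, C_hi=0.1341.
(100−51)/(0.1341−0.0640) × (0.0874−0.0640) + 51 = 49/0.0701 × 0.0234 + 51 ≈ 67.36 → 67.
NO₂: row 970.1–1254.8 (AQI 201–300). (300−201)·(1196.6−970.1)/(1254.8−970.1) + 201 = 99·226.5/284.7 + 201 ≈ 279.76 → 280.
CO: 24.5 lies in 22.8–32.7, so I_lo=151, I_hi=200, C_lo=22.8, C_hi=32.7.
(200−151)/(32.7−22.8) × (24.5−22.8) + 151 = 49/9.9 × 1.7 + 151 ≈ 159.41 → 159.
Sub-indices: SO₂→152, PM2.5→108, O₃→67, NO₂→280, CO→159. Overall AQI = max = 280; dominant pollutant is NO₂.
AQI 280: Very Unhealthy.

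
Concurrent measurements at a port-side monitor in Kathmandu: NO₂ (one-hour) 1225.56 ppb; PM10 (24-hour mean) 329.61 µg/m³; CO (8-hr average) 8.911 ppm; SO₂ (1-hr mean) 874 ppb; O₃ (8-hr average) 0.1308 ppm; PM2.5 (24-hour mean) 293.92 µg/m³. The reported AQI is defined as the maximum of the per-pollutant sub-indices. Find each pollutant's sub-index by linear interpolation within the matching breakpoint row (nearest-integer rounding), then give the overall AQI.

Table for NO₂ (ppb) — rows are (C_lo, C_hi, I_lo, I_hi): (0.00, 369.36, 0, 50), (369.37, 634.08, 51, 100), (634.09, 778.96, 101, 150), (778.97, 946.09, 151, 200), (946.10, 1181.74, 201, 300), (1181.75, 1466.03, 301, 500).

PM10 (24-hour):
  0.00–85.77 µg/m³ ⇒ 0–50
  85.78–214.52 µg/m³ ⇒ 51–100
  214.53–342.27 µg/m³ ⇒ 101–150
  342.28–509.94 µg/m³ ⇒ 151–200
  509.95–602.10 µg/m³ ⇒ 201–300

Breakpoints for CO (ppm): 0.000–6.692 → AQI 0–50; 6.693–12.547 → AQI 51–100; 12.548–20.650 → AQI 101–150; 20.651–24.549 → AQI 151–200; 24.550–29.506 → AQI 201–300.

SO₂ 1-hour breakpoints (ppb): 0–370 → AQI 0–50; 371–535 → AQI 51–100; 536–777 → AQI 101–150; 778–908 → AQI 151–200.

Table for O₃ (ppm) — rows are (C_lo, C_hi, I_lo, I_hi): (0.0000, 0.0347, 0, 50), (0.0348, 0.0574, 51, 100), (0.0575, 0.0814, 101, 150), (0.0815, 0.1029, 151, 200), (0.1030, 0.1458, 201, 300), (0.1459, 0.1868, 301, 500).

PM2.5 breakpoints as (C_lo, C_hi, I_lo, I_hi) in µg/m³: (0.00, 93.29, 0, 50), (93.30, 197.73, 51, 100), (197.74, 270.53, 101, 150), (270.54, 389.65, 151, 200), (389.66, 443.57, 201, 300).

332

NO₂: 1225.56 lies in 1181.75–1466.03, so I_lo=301, I_hi=500, C_lo=1181.75, C_hi=1466.03.
(500−301)/(1466.03−1181.75) × (1225.56−1181.75) + 301 = 199/284.28 × 43.81 + 301 ≈ 331.67 → 332.
PM10: 329.61 lies in 214.53–342.27, so I_lo=101, I_hi=150, C_lo=214.53, C_hi=342.27.
(150−101)/(342.27−214.53) × (329.61−214.53) + 101 = 49/127.74 × 115.08 + 101 ≈ 145.14 → 145.
CO: 8.911 ∈ [6.693, 12.547] ↔ index [51, 100].
51 + (8.911−6.693)·(100−51)/(12.547−6.693) = 51 + 2.218·49/5.854 ≈ 69.57, so AQI = 70.
SO₂: 874 lies in 778–908, so I_lo=151, I_hi=200, C_lo=778, C_hi=908.
(200−151)/(908−778) × (874−778) + 151 = 49/130 × 96 + 151 ≈ 187.18 → 187.
O₃: row 0.1030–0.1458 (AQI 201–300). (300−201)·(0.1308−0.1030)/(0.1458−0.1030) + 201 = 99·0.0278/0.0428 + 201 ≈ 265.30 → 265.
PM2.5: 293.92 lies in 270.54–389.65, so I_lo=151, I_hi=200, C_lo=270.54, C_hi=389.65.
(200−151)/(389.65−270.54) × (293.92−270.54) + 151 = 49/119.11 × 23.38 + 151 ≈ 160.62 → 161.
Sub-indices: NO₂→332, PM10→145, CO→70, SO₂→187, O₃→265, PM2.5→161. Overall AQI = max = 332; dominant pollutant is NO₂.
AQI 332: Hazardous.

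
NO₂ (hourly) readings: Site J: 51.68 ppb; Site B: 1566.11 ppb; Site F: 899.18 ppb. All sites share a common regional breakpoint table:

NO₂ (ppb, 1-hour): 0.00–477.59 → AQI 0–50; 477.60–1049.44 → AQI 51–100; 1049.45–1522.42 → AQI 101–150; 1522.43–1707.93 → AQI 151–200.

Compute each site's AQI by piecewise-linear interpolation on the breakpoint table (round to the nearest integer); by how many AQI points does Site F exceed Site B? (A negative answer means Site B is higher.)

Site J 51.68: bracket 0.00–477.59 → index 0–50; slope 50/477.59, offset 51.68.
AQI = 0 + 50/477.59·51.68 ≈ 5.41 ⇒ 5.
Site B: 1566.11 ∈ [1522.43, 1707.93] ↔ index [151, 200].
151 + (1566.11−1522.43)·(200−151)/(1707.93−1522.43) = 151 + 43.68·49/185.50 ≈ 162.54, so AQI = 163.
Site F: row 477.60–1049.44 (AQI 51–100). (100−51)·(899.18−477.60)/(1049.44−477.60) + 51 = 49·421.58/571.84 + 51 ≈ 87.12 → 87.
AQIs: Site J=5, Site B=163, Site F=87. Site F (87) − Site B (163) = -76.

-76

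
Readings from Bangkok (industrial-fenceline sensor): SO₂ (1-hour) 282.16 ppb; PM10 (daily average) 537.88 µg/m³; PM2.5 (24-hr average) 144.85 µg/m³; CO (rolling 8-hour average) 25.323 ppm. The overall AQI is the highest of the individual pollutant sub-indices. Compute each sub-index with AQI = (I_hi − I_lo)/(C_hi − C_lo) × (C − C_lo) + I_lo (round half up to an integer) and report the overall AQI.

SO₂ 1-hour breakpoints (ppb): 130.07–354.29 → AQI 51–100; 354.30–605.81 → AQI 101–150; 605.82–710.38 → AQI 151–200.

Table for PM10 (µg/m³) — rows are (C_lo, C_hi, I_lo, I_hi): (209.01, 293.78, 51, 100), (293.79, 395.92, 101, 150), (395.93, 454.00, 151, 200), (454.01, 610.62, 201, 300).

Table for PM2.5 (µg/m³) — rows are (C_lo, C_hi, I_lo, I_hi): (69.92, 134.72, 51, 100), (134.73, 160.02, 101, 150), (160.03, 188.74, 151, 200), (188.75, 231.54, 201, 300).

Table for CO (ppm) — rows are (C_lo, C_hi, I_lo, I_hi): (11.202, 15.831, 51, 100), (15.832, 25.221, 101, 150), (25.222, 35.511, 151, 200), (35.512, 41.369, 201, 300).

254

SO₂: 282.16 ∈ [130.07, 354.29] ↔ index [51, 100].
51 + (282.16−130.07)·(100−51)/(354.29−130.07) = 51 + 152.09·49/224.22 ≈ 84.24, so AQI = 84.
PM10: 537.88 ∈ [454.01, 610.62] ↔ index [201, 300].
201 + (537.88−454.01)·(300−201)/(610.62−454.01) = 201 + 83.87·99/156.61 ≈ 254.02, so AQI = 254.
PM2.5: 144.85 lies in 134.73–160.02, so I_lo=101, I_hi=150, C_lo=134.73, C_hi=160.02.
(150−101)/(160.02−134.73) × (144.85−134.73) + 101 = 49/25.29 × 10.12 + 101 ≈ 120.61 → 121.
CO 25.323: bracket 25.222–35.511 → index 151–200; slope 49/10.289, offset 0.101.
AQI = 151 + 49/10.289·0.101 ≈ 151.48 ⇒ 151.
Sub-indices: SO₂→84, PM10→254, PM2.5→121, CO→151. Overall AQI = max = 254; dominant pollutant is PM10.
AQI 254: Very Unhealthy.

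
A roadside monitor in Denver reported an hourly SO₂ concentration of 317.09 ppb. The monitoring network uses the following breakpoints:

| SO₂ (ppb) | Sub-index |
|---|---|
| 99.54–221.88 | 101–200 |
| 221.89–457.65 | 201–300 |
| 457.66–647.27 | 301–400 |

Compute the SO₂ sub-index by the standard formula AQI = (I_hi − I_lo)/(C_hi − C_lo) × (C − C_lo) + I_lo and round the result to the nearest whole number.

241

SO₂: row 221.89–457.65 (AQI 201–300). (300−201)·(317.09−221.89)/(457.65−221.89) + 201 = 99·95.20/235.76 + 201 ≈ 240.98 → 241.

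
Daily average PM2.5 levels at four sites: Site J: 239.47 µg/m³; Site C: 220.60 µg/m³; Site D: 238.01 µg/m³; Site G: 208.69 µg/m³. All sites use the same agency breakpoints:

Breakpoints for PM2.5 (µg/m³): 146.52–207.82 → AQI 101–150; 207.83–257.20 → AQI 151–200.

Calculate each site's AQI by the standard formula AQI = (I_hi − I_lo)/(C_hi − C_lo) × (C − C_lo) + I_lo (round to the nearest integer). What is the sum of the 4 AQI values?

Site J: 239.47 lies in 207.83–257.20, so I_lo=151, I_hi=200, C_lo=207.83, C_hi=257.20.
(200−151)/(257.20−207.83) × (239.47−207.83) + 151 = 49/49.37 × 31.64 + 151 ≈ 182.40 → 182.
Site C 220.60: bracket 207.83–257.20 → index 151–200; slope 49/49.37, offset 12.77.
AQI = 151 + 49/49.37·12.77 ≈ 163.67 ⇒ 164.
Site D: row 207.83–257.20 (AQI 151–200). (200−151)·(238.01−207.83)/(257.20−207.83) + 151 = 49·30.18/49.37 + 151 ≈ 180.95 → 181.
Site G: 208.69 lies in 207.83–257.20, so I_lo=151, I_hi=200, C_lo=207.83, C_hi=257.20.
(200−151)/(257.20−207.83) × (208.69−207.83) + 151 = 49/49.37 × 0.86 + 151 ≈ 151.85 → 152.
AQIs: Site J=182, Site C=164, Site D=181, Site G=152. Sum = 182 + 164 + 181 + 152 = 679.

679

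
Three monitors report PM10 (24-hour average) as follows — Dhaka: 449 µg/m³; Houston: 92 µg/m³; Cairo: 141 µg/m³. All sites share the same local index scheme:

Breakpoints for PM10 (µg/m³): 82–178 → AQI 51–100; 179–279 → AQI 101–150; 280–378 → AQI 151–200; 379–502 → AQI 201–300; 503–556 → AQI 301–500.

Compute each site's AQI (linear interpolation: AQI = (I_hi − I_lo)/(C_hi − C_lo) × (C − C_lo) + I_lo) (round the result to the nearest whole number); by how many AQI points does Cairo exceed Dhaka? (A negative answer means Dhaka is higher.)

-176

Dhaka 449: bracket 379–502 → index 201–300; slope 99/123, offset 70.
AQI = 201 + 99/123·70 ≈ 257.34 ⇒ 257.
Houston: 92 ∈ [82, 178] ↔ index [51, 100].
51 + (92−82)·(100−51)/(178−82) = 51 + 10·49/96 ≈ 56.10, so AQI = 56.
Cairo: row 82–178 (AQI 51–100). (100−51)·(141−82)/(178−82) + 51 = 49·59/96 + 51 ≈ 81.11 → 81.
AQIs: Dhaka=257, Houston=56, Cairo=81. Cairo (81) − Dhaka (257) = -176.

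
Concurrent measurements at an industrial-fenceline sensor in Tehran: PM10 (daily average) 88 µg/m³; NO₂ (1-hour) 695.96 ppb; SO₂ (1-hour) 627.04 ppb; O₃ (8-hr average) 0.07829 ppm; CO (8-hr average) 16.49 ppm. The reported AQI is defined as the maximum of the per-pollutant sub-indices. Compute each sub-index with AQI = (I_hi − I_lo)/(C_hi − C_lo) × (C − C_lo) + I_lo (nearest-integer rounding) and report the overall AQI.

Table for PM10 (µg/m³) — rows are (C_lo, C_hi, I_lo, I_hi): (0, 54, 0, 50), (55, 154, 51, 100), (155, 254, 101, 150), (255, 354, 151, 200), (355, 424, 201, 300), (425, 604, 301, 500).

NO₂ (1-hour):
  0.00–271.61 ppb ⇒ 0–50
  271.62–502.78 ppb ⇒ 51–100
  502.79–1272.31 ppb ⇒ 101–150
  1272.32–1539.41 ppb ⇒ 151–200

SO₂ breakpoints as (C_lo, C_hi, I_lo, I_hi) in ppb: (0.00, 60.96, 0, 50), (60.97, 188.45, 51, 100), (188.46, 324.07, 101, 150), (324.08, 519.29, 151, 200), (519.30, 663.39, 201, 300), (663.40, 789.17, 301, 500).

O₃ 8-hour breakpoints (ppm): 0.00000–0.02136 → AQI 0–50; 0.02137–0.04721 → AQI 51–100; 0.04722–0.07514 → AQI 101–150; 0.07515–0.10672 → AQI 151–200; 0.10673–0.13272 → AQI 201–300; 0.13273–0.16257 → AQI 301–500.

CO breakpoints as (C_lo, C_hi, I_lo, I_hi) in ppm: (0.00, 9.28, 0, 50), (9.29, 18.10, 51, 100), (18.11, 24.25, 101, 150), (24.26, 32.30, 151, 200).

275

PM10 88: bracket 55–154 → index 51–100; slope 49/99, offset 33.
AQI = 51 + 49/99·33 ≈ 67.33 ⇒ 67.
NO₂: 695.96 ∈ [502.79, 1272.31] ↔ index [101, 150].
101 + (695.96−502.79)·(150−101)/(1272.31−502.79) = 101 + 193.17·49/769.52 ≈ 113.30, so AQI = 113.
SO₂ 627.04: bracket 519.30–663.39 → index 201–300; slope 99/144.09, offset 107.74.
AQI = 201 + 99/144.09·107.74 ≈ 275.02 ⇒ 275.
O₃ 0.07829: bracket 0.07515–0.10672 → index 151–200; slope 49/0.03157, offset 0.00314.
AQI = 151 + 49/0.03157·0.00314 ≈ 155.87 ⇒ 156.
CO: 16.49 lies in 9.29–18.10, so I_lo=51, I_hi=100, C_lo=9.29, C_hi=18.10.
(100−51)/(18.10−9.29) × (16.49−9.29) + 51 = 49/8.81 × 7.20 + 51 ≈ 91.05 → 91.
Sub-indices: PM10→67, NO₂→113, SO₂→275, O₃→156, CO→91. Overall AQI = max = 275; dominant pollutant is SO₂.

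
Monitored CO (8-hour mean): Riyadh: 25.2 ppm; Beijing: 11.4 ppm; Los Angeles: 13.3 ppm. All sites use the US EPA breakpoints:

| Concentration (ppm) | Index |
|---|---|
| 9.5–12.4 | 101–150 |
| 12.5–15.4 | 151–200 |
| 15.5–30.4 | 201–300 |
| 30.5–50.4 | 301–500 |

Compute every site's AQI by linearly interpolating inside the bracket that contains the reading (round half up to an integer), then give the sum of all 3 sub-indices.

Riyadh 25.2: bracket 15.5–30.4 → index 201–300; slope 99/14.9, offset 9.7.
AQI = 201 + 99/14.9·9.7 ≈ 265.45 ⇒ 265.
Beijing: 11.4 ∈ [9.5, 12.4] ↔ index [101, 150].
101 + (11.4−9.5)·(150−101)/(12.4−9.5) = 101 + 1.9·49/2.9 ≈ 133.10, so AQI = 133.
Los Angeles: 13.3 ∈ [12.5, 15.4] ↔ index [151, 200].
151 + (13.3−12.5)·(200−151)/(15.4−12.5) = 151 + 0.8·49/2.9 ≈ 164.52, so AQI = 165.
AQIs: Riyadh=265, Beijing=133, Los Angeles=165. Sum = 265 + 133 + 165 = 563.

563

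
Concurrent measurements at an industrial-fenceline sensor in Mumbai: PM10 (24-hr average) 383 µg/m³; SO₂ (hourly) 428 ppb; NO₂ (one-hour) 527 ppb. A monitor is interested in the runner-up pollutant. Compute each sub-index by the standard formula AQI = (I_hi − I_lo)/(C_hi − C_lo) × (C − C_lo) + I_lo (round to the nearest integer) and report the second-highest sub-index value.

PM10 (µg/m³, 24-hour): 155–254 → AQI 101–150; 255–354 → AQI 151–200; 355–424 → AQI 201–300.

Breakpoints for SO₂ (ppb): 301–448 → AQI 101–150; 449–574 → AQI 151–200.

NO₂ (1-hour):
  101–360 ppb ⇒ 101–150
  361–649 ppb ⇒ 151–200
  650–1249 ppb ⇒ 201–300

PM10: 383 lies in 355–424, so I_lo=201, I_hi=300, C_lo=355, C_hi=424.
(300−201)/(424−355) × (383−355) + 201 = 99/69 × 28 + 201 ≈ 241.17 → 241.
SO₂: 428 ∈ [301, 448] ↔ index [101, 150].
101 + (428−301)·(150−101)/(448−301) = 101 + 127·49/147 ≈ 143.33, so AQI = 143.
NO₂ 527: bracket 361–649 → index 151–200; slope 49/288, offset 166.
AQI = 151 + 49/288·166 ≈ 179.24 ⇒ 179.
Sub-indices: PM10→241, SO₂→143, NO₂→179. Ranked high→low: 241, 179, 143. Second-highest sub-index = 179.

179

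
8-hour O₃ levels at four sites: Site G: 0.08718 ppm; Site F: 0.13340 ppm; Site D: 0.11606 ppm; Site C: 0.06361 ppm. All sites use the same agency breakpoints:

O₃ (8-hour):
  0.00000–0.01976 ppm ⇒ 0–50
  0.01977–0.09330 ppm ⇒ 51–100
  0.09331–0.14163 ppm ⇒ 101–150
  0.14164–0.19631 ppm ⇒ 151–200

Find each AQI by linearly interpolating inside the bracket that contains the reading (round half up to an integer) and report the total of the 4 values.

Site G: row 0.01977–0.09330 (AQI 51–100). (100−51)·(0.08718−0.01977)/(0.09330−0.01977) + 51 = 49·0.06741/0.07353 + 51 ≈ 95.92 → 96.
Site F: 0.13340 lies in 0.09331–0.14163, so I_lo=101, I_hi=150, C_lo=0.09331, C_hi=0.14163.
(150−101)/(0.14163−0.09331) × (0.13340−0.09331) + 101 = 49/0.04832 × 0.04009 + 101 ≈ 141.65 → 142.
Site D: row 0.09331–0.14163 (AQI 101–150). (150−101)·(0.11606−0.09331)/(0.14163−0.09331) + 101 = 49·0.02275/0.04832 + 101 ≈ 124.07 → 124.
Site C: row 0.01977–0.09330 (AQI 51–100). (100−51)·(0.06361−0.01977)/(0.09330−0.01977) + 51 = 49·0.04384/0.07353 + 51 ≈ 80.21 → 80.
AQIs: Site G=96, Site F=142, Site D=124, Site C=80. Sum = 96 + 142 + 124 + 80 = 442.

442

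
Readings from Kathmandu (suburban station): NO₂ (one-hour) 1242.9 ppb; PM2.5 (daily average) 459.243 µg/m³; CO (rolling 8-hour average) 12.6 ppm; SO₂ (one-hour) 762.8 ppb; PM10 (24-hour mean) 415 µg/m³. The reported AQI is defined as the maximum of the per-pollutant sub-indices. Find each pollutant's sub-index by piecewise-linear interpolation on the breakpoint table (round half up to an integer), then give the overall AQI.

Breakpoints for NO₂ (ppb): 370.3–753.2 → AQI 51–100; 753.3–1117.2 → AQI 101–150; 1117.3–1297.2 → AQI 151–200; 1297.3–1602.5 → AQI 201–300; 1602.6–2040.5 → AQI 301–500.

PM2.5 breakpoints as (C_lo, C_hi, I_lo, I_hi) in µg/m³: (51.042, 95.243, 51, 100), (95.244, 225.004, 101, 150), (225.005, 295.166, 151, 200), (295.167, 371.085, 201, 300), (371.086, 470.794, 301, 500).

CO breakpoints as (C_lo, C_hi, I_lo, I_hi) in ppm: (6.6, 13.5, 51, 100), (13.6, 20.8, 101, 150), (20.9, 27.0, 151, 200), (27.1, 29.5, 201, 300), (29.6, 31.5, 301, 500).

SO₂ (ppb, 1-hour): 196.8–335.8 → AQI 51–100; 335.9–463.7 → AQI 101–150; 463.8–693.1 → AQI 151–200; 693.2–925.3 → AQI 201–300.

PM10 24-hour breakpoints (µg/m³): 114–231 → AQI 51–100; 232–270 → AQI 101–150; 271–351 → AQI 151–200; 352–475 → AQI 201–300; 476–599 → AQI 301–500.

NO₂: 1242.9 ∈ [1117.3, 1297.2] ↔ index [151, 200].
151 + (1242.9−1117.3)·(200−151)/(1297.2−1117.3) = 151 + 125.6·49/179.9 ≈ 185.21, so AQI = 185.
PM2.5: 459.243 ∈ [371.086, 470.794] ↔ index [301, 500].
301 + (459.243−371.086)·(500−301)/(470.794−371.086) = 301 + 88.157·199/99.708 ≈ 476.95, so AQI = 477.
CO 12.6: bracket 6.6–13.5 → index 51–100; slope 49/6.9, offset 6.0.
AQI = 51 + 49/6.9·6.0 ≈ 93.61 ⇒ 94.
SO₂ 762.8: bracket 693.2–925.3 → index 201–300; slope 99/232.1, offset 69.6.
AQI = 201 + 99/232.1·69.6 ≈ 230.69 ⇒ 231.
PM10: 415 ∈ [352, 475] ↔ index [201, 300].
201 + (415−352)·(300−201)/(475−352) = 201 + 63·99/123 ≈ 251.71, so AQI = 252.
Sub-indices: NO₂→185, PM2.5→477, CO→94, SO₂→231, PM10→252. Overall AQI = max = 477; dominant pollutant is PM2.5.

477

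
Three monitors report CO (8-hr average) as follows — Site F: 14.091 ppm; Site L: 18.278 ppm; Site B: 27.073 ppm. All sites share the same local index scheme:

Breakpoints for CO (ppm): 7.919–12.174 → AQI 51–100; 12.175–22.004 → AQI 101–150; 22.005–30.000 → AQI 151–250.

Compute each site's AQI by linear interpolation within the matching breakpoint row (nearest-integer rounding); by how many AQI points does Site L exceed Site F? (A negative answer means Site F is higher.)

20

Site F: row 12.175–22.004 (AQI 101–150). (150−101)·(14.091−12.175)/(22.004−12.175) + 101 = 49·1.916/9.829 + 101 ≈ 110.55 → 111.
Site L: 18.278 ∈ [12.175, 22.004] ↔ index [101, 150].
101 + (18.278−12.175)·(150−101)/(22.004−12.175) = 101 + 6.103·49/9.829 ≈ 131.42, so AQI = 131.
Site B 27.073: bracket 22.005–30.000 → index 151–250; slope 99/7.995, offset 5.068.
AQI = 151 + 99/7.995·5.068 ≈ 213.76 ⇒ 214.
AQIs: Site F=111, Site L=131, Site B=214. Site L (131) − Site F (111) = 20.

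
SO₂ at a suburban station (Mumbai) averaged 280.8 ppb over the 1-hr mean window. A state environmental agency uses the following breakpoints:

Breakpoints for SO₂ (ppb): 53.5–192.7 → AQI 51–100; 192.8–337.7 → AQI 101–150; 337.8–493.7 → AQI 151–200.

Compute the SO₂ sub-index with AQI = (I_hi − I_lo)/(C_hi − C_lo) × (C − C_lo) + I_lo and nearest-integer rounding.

SO₂: 280.8 ∈ [192.8, 337.7] ↔ index [101, 150].
101 + (280.8−192.8)·(150−101)/(337.7−192.8) = 101 + 88.0·49/144.9 ≈ 130.76, so AQI = 131.
AQI 131 falls in the Unhealthy for Sensitive Groups category.

131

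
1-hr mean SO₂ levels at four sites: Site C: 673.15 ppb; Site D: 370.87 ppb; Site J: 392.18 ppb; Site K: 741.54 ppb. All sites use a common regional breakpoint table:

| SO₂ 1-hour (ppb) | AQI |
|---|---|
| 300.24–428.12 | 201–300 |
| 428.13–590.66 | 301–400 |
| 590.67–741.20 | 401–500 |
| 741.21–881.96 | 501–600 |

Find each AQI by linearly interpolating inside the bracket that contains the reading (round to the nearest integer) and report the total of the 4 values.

Site C: row 590.67–741.20 (AQI 401–500). (500−401)·(673.15−590.67)/(741.20−590.67) + 401 = 99·82.48/150.53 + 401 ≈ 455.25 → 455.
Site D 370.87: bracket 300.24–428.12 → index 201–300; slope 99/127.88, offset 70.63.
AQI = 201 + 99/127.88·70.63 ≈ 255.68 ⇒ 256.
Site J: row 300.24–428.12 (AQI 201–300). (300−201)·(392.18−300.24)/(428.12−300.24) + 201 = 99·91.94/127.88 + 201 ≈ 272.18 → 272.
Site K: 741.54 lies in 741.21–881.96, so I_lo=501, I_hi=600, C_lo=741.21, C_hi=881.96.
(600−501)/(881.96−741.21) × (741.54−741.21) + 501 = 99/140.75 × 0.33 + 501 ≈ 501.23 → 501.
AQIs: Site C=455, Site D=256, Site J=272, Site K=501. Sum = 455 + 256 + 272 + 501 = 1484.

1484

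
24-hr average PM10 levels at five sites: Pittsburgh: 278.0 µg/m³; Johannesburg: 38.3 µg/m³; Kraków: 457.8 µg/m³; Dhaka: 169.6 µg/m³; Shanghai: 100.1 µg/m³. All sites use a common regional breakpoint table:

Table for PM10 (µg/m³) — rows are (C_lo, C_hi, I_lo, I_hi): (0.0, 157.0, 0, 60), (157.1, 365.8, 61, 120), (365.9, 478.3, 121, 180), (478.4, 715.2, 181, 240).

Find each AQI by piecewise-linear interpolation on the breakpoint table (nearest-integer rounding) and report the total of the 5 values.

Pittsburgh: row 157.1–365.8 (AQI 61–120). (120−61)·(278.0−157.1)/(365.8−157.1) + 61 = 59·120.9/208.7 + 61 ≈ 95.18 → 95.
Johannesburg: row 0.0–157.0 (AQI 0–60). (60−0)·(38.3−0.0)/(157.0−0.0) + 0 = 60·38.3/157.0 + 0 ≈ 14.64 → 15.
Kraków: 457.8 lies in 365.9–478.3, so I_lo=121, I_hi=180, C_lo=365.9, C_hi=478.3.
(180−121)/(478.3−365.9) × (457.8−365.9) + 121 = 59/112.4 × 91.9 + 121 ≈ 169.24 → 169.
Dhaka: row 157.1–365.8 (AQI 61–120). (120−61)·(169.6−157.1)/(365.8−157.1) + 61 = 59·12.5/208.7 + 61 ≈ 64.53 → 65.
Shanghai: 100.1 lies in 0.0–157.0, so I_lo=0, I_hi=60, C_lo=0.0, C_hi=157.0.
(60−0)/(157.0−0.0) × (100.1−0.0) + 0 = 60/157.0 × 100.1 + 0 ≈ 38.25 → 38.
AQIs: Pittsburgh=95, Johannesburg=15, Kraków=169, Dhaka=65, Shanghai=38. Sum = 95 + 15 + 169 + 65 + 38 = 382.

382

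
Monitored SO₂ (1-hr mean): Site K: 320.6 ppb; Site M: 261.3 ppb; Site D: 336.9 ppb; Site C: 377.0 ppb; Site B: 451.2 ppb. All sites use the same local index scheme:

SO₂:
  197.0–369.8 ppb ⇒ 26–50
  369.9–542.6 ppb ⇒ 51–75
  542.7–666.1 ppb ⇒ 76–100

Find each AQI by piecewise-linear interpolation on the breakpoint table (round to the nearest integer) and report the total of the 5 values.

Site K: 320.6 ∈ [197.0, 369.8] ↔ index [26, 50].
26 + (320.6−197.0)·(50−26)/(369.8−197.0) = 26 + 123.6·24/172.8 ≈ 43.17, so AQI = 43.
Site M: 261.3 lies in 197.0–369.8, so I_lo=26, I_hi=50, C_lo=197.0, C_hi=369.8.
(50−26)/(369.8−197.0) × (261.3−197.0) + 26 = 24/172.8 × 64.3 + 26 ≈ 34.93 → 35.
Site D 336.9: bracket 197.0–369.8 → index 26–50; slope 24/172.8, offset 139.9.
AQI = 26 + 24/172.8·139.9 ≈ 45.43 ⇒ 45.
Site C: 377.0 ∈ [369.9, 542.6] ↔ index [51, 75].
51 + (377.0−369.9)·(75−51)/(542.6−369.9) = 51 + 7.1·24/172.7 ≈ 51.99, so AQI = 52.
Site B: 451.2 lies in 369.9–542.6, so I_lo=51, I_hi=75, C_lo=369.9, C_hi=542.6.
(75−51)/(542.6−369.9) × (451.2−369.9) + 51 = 24/172.7 × 81.3 + 51 ≈ 62.30 → 62.
AQIs: Site K=43, Site M=35, Site D=45, Site C=52, Site B=62. Sum = 43 + 35 + 45 + 52 + 62 = 237.

237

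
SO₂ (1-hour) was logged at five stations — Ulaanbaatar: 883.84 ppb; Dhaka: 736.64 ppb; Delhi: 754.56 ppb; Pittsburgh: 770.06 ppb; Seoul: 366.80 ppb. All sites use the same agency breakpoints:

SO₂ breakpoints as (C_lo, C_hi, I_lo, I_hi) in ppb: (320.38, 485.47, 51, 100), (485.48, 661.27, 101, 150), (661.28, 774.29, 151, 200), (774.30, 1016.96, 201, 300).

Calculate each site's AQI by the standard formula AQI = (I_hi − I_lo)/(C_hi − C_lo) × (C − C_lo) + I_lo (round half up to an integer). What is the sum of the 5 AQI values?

Ulaanbaatar: 883.84 lies in 774.30–1016.96, so I_lo=201, I_hi=300, C_lo=774.30, C_hi=1016.96.
(300−201)/(1016.96−774.30) × (883.84−774.30) + 201 = 99/242.66 × 109.54 + 201 ≈ 245.69 → 246.
Dhaka: row 661.28–774.29 (AQI 151–200). (200−151)·(736.64−661.28)/(774.29−661.28) + 151 = 49·75.36/113.01 + 151 ≈ 183.68 → 184.
Delhi: 754.56 lies in 661.28–774.29, so I_lo=151, I_hi=200, C_lo=661.28, C_hi=774.29.
(200−151)/(774.29−661.28) × (754.56−661.28) + 151 = 49/113.01 × 93.28 + 151 ≈ 191.45 → 191.
Pittsburgh: row 661.28–774.29 (AQI 151–200). (200−151)·(770.06−661.28)/(774.29−661.28) + 151 = 49·108.78/113.01 + 151 ≈ 198.17 → 198.
Seoul: 366.80 ∈ [320.38, 485.47] ↔ index [51, 100].
51 + (366.80−320.38)·(100−51)/(485.47−320.38) = 51 + 46.42·49/165.09 ≈ 64.78, so AQI = 65.
AQIs: Ulaanbaatar=246, Dhaka=184, Delhi=191, Pittsburgh=198, Seoul=65. Sum = 246 + 184 + 191 + 198 + 65 = 884.

884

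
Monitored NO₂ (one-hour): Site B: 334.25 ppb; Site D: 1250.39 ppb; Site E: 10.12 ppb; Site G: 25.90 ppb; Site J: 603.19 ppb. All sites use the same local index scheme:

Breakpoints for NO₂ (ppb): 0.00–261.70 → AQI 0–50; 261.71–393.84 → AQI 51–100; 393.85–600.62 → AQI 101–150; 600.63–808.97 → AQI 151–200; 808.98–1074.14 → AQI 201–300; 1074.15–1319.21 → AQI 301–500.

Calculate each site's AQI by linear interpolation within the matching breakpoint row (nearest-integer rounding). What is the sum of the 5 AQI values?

Site B: row 261.71–393.84 (AQI 51–100). (100−51)·(334.25−261.71)/(393.84−261.71) + 51 = 49·72.54/132.13 + 51 ≈ 77.90 → 78.
Site D: 1250.39 lies in 1074.15–1319.21, so I_lo=301, I_hi=500, C_lo=1074.15, C_hi=1319.21.
(500−301)/(1319.21−1074.15) × (1250.39−1074.15) + 301 = 199/245.06 × 176.24 + 301 ≈ 444.11 → 444.
Site E: 10.12 ∈ [0.00, 261.70] ↔ index [0, 50].
0 + (10.12−0.00)·(50−0)/(261.70−0.00) = 0 + 10.12·50/261.70 ≈ 1.93, so AQI = 2.
Site G: row 0.00–261.70 (AQI 0–50). (50−0)·(25.90−0.00)/(261.70−0.00) + 0 = 50·25.90/261.70 + 0 ≈ 4.95 → 5.
Site J: 603.19 ∈ [600.63, 808.97] ↔ index [151, 200].
151 + (603.19−600.63)·(200−151)/(808.97−600.63) = 151 + 2.56·49/208.34 ≈ 151.60, so AQI = 152.
AQIs: Site B=78, Site D=444, Site E=2, Site G=5, Site J=152. Sum = 78 + 444 + 2 + 5 + 152 = 681.

681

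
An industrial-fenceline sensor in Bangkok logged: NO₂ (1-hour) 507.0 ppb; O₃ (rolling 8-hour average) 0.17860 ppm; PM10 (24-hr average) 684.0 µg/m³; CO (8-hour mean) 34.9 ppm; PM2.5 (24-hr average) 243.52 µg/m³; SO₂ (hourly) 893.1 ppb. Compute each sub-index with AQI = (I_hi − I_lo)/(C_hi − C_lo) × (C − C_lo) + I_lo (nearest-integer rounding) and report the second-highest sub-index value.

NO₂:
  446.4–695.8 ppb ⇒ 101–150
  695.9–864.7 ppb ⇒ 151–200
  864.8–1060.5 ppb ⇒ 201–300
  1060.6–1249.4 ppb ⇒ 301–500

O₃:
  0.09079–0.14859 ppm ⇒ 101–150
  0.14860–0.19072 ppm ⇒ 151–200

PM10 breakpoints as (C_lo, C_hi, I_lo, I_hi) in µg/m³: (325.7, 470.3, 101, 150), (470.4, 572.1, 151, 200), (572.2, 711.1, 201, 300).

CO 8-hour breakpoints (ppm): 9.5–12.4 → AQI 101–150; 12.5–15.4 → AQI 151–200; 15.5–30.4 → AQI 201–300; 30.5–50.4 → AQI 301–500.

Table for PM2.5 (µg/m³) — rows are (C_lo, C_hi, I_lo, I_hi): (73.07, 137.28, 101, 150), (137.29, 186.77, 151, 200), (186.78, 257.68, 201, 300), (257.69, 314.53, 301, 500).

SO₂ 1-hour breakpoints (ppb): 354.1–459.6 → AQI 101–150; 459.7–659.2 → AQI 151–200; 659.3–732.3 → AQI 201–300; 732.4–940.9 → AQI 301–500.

NO₂: row 446.4–695.8 (AQI 101–150). (150−101)·(507.0−446.4)/(695.8−446.4) + 101 = 49·60.6/249.4 + 101 ≈ 112.91 → 113.
O₃: row 0.14860–0.19072 (AQI 151–200). (200−151)·(0.17860−0.14860)/(0.19072−0.14860) + 151 = 49·0.03000/0.04212 + 151 ≈ 185.90 → 186.
PM10: 684.0 lies in 572.2–711.1, so I_lo=201, I_hi=300, C_lo=572.2, C_hi=711.1.
(300−201)/(711.1−572.2) × (684.0−572.2) + 201 = 99/138.9 × 111.8 + 201 ≈ 280.68 → 281.
CO: 34.9 ∈ [30.5, 50.4] ↔ index [301, 500].
301 + (34.9−30.5)·(500−301)/(50.4−30.5) = 301 + 4.4·199/19.9 ≈ 345.00, so AQI = 345.
PM2.5: row 186.78–257.68 (AQI 201–300). (300−201)·(243.52−186.78)/(257.68−186.78) + 201 = 99·56.74/70.90 + 201 ≈ 280.23 → 280.
SO₂: 893.1 lies in 732.4–940.9, so I_lo=301, I_hi=500, C_lo=732.4, C_hi=940.9.
(500−301)/(940.9−732.4) × (893.1−732.4) + 301 = 199/208.5 × 160.7 + 301 ≈ 454.38 → 454.
Sub-indices: NO₂→113, O₃→186, PM10→281, CO→345, PM2.5→280, SO₂→454. Ranked high→low: 454, 345, 281, 280, 186, 113. Second-highest sub-index = 345.

345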